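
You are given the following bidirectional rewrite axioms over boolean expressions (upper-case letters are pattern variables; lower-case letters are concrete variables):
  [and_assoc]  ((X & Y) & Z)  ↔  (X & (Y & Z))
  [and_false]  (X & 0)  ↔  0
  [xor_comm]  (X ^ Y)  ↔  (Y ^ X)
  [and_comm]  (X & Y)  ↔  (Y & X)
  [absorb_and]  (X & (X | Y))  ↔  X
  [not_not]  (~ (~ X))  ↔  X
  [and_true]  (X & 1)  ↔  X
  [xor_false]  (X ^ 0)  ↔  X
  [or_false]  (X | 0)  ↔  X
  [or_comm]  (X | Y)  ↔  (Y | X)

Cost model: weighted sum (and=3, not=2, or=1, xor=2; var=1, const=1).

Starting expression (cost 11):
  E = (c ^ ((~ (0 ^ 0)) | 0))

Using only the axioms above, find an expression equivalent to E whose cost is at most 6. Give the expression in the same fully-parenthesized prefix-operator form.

step 1: xor_false (→) rewrites (0 ^ 0) into 0, now (c ^ ((~ 0) | 0))
step 2: or_false (→) rewrites ((~ 0) | 0) into (~ 0), reaching cost 6 (bound 6)

(c ^ (~ 0))   [cost 6]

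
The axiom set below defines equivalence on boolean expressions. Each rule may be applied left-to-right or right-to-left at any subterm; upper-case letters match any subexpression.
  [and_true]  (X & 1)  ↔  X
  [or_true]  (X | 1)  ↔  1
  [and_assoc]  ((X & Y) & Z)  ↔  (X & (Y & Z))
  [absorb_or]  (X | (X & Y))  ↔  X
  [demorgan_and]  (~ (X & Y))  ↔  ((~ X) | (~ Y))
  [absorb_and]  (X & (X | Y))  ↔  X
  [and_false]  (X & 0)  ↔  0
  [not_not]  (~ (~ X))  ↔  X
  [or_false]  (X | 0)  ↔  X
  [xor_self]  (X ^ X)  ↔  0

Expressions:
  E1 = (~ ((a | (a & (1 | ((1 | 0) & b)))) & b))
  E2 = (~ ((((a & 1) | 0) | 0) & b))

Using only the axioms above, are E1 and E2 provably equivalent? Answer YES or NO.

YES

1. [or_false →] (1 | 0)  →  1;  E1 = (~ ((a | (a & (1 | (1 & b)))) & b))
2. [absorb_or →] (1 | (1 & b))  →  1;  E1 = (~ ((a | (a & 1)) & b))
3. [absorb_or →] (a | (a & 1))  →  a;  E1 = (~ (a & b))
4. [or_false ←] a  →  (a | 0);  E1 = (~ ((a | 0) & b))
5. [and_true ←] a  →  (a & 1);  E1 = (~ (((a & 1) | 0) & b))
6. [or_false ←] ((a & 1) | 0)  →  (((a & 1) | 0) | 0);  this is E2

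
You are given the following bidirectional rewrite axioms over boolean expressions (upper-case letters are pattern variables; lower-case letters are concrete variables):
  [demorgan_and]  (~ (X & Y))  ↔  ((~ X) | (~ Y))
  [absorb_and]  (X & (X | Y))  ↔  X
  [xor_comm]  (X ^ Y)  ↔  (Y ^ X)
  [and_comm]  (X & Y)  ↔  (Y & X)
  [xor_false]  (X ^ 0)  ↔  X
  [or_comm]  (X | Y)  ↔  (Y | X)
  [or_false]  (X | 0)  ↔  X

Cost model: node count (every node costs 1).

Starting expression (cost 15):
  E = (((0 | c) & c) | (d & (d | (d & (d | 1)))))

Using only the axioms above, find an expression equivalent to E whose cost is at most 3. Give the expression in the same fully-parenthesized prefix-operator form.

(c | d)   [cost 3]

step 1: absorb_and (→) rewrites (d & (d | 1)) into d, now (((0 | c) & c) | (d & (d | d)))
step 2: absorb_and (→) rewrites (d & (d | d)) into d, now (((0 | c) & c) | d)
step 3: or_comm (→) rewrites (0 | c) into (c | 0), now (((c | 0) & c) | d)
step 4: and_comm (→) rewrites ((c | 0) & c) into (c & (c | 0)), now ((c & (c | 0)) | d)
step 5: absorb_and (→) rewrites (c & (c | 0)) into c, reaching cost 3 (bound 3)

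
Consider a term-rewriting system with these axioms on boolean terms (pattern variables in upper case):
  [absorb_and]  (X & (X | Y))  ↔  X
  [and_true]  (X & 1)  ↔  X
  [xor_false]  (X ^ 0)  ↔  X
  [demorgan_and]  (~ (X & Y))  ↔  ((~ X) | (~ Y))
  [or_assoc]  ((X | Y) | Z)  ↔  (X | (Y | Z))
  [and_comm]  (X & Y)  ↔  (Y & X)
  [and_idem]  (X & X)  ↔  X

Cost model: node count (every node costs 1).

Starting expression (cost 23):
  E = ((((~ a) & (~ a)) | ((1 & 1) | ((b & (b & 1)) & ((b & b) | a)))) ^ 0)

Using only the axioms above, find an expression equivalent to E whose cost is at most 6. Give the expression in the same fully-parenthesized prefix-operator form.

((~ a) | (1 | b))   [cost 6]

1. [xor_false →] ((((~ a) & (~ a)) | ((1 & 1) | ((b & (b & 1)) & ((b & b) | a)))) ^ 0)  →  (((~ a) & (~ a)) | ((1 & 1) | ((b & (b & 1)) & ((b & b) | a))))
2. [and_true →] (b & 1)  →  b;  E = (((~ a) & (~ a)) | ((1 & 1) | ((b & b) & ((b & b) | a))))
3. [absorb_and →] ((b & b) & ((b & b) | a))  →  (b & b);  E = (((~ a) & (~ a)) | ((1 & 1) | (b & b)))
4. [and_idem →] ((~ a) & (~ a))  →  (~ a);  E = ((~ a) | ((1 & 1) | (b & b)))
5. [and_true →] (1 & 1)  →  1;  E = ((~ a) | (1 | (b & b)))
6. [and_idem →] (b & b)  →  b;  cost 6 ≤ 6, done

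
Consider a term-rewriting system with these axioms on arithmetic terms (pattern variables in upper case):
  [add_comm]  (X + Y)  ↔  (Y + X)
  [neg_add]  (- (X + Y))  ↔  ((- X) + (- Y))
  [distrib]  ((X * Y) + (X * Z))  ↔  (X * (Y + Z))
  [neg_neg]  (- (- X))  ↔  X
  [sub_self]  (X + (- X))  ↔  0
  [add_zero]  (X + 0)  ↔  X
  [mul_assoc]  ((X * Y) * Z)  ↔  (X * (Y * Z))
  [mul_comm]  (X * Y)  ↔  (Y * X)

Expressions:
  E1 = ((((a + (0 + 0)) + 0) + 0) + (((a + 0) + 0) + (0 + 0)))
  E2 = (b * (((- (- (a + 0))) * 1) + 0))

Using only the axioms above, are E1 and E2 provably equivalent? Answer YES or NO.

NO

The axioms are sound identities: if E1 ↔* E2 then E1 and E2 evaluate identically under any assignment.
Under a=1, b=0: E1 evaluates to 2, E2 to 0. Distinct ⇒ no rewrite sequence connects them.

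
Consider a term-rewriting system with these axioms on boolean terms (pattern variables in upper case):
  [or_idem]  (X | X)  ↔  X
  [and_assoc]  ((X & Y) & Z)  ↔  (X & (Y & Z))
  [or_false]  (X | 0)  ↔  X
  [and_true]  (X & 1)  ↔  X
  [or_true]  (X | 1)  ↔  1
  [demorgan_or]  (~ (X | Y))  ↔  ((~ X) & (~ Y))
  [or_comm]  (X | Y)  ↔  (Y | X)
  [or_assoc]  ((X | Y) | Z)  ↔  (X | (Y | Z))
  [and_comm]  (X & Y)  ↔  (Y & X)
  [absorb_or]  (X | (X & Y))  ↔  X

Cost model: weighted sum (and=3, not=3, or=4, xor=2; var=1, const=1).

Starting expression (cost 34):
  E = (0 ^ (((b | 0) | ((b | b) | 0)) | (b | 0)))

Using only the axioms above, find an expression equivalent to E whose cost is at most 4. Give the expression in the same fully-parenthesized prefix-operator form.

(1) (b | b)  =[or_idem →]=  b    ⊢ (0 ^ (((b | 0) | (b | 0)) | (b | 0)))
(2) ((b | 0) | (b | 0))  =[or_idem →]=  (b | 0)    ⊢ (0 ^ ((b | 0) | (b | 0)))
(3) ((b | 0) | (b | 0))  =[or_idem →]=  (b | 0)    ⊢ (0 ^ (b | 0))
(4) (b | 0)  =[or_false →]=  b    ⊢ cost 4, within 4

(0 ^ b)   [cost 4]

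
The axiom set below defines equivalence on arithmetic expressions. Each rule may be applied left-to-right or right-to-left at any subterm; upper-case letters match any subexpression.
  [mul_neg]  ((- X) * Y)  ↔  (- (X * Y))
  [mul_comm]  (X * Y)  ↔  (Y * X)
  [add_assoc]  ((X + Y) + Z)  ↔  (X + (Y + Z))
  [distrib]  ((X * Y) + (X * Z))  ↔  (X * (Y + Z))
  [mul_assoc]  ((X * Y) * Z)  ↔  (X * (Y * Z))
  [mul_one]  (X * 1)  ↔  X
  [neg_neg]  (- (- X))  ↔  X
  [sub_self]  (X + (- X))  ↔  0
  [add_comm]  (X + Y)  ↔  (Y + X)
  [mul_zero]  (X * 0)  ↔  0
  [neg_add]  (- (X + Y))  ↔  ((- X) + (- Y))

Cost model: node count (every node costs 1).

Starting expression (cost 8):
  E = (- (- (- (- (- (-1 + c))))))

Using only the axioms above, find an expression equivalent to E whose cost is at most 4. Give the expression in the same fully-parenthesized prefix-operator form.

step 1: add_comm (→) rewrites (-1 + c) into (c + -1), now (- (- (- (- (- (c + -1))))))
step 2: neg_neg (→) rewrites (- (- (- (- (- (c + -1)))))) into (- (- (- (c + -1))))
step 3: neg_neg (→) rewrites (- (- (- (c + -1)))) into (- (c + -1)), reaching cost 4 (bound 4)

(- (c + -1))   [cost 4]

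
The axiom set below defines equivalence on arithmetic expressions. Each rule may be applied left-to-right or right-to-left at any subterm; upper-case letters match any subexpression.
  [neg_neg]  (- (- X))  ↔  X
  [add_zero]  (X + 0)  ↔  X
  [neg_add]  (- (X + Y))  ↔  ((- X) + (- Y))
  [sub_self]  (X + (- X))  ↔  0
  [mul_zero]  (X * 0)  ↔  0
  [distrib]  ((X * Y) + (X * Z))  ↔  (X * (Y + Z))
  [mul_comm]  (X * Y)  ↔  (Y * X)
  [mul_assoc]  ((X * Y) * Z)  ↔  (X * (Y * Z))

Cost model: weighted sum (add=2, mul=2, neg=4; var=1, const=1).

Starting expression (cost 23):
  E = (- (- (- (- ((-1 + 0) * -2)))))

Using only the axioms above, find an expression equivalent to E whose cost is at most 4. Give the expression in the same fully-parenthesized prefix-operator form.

1. [add_zero →] (-1 + 0)  →  -1;  E = (- (- (- (- (-1 * -2)))))
2. [neg_neg →] (- (- (- (-1 * -2))))  →  (- (-1 * -2));  E = (- (- (-1 * -2)))
3. [neg_neg →] (- (- (-1 * -2)))  →  (-1 * -2);  cost 4 ≤ 4, done

(-1 * -2)   [cost 4]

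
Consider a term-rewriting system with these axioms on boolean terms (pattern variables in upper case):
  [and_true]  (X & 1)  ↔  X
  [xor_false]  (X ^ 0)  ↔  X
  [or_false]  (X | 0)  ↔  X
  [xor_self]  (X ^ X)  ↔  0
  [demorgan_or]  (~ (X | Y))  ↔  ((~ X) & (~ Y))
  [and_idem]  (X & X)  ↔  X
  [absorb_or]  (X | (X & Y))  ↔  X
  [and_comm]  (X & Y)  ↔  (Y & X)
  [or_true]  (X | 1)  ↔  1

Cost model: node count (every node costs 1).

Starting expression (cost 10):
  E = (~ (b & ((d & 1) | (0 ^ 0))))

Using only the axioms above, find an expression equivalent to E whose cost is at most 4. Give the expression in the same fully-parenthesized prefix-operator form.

1. [and_true →] (d & 1)  →  d;  E = (~ (b & (d | (0 ^ 0))))
2. [xor_self →] (0 ^ 0)  →  0;  E = (~ (b & (d | 0)))
3. [or_false →] (d | 0)  →  d;  cost 4 ≤ 4, done

(~ (b & d))   [cost 4]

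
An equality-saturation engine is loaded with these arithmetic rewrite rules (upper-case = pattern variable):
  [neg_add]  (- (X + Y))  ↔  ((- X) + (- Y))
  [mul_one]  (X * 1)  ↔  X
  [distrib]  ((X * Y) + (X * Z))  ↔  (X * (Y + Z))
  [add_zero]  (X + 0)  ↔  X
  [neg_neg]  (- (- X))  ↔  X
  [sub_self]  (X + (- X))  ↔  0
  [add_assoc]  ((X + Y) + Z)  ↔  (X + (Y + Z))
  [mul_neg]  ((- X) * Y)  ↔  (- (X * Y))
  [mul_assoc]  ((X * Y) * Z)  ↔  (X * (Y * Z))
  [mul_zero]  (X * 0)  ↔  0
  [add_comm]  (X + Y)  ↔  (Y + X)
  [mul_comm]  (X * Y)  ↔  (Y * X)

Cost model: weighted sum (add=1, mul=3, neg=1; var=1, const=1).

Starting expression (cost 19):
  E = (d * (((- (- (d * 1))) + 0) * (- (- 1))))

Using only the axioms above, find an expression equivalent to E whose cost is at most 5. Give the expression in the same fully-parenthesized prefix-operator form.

(d * d)   [cost 5]

step 1: mul_one (→) rewrites (d * 1) into d, now (d * (((- (- d)) + 0) * (- (- 1))))
step 2: add_zero (→) rewrites ((- (- d)) + 0) into (- (- d)), now (d * ((- (- d)) * (- (- 1))))
step 3: neg_neg (→) rewrites (- (- d)) into d, now (d * (d * (- (- 1))))
step 4: neg_neg (→) rewrites (- (- 1)) into 1, now (d * (d * 1))
step 5: mul_one (→) rewrites (d * 1) into d, reaching cost 5 (bound 5)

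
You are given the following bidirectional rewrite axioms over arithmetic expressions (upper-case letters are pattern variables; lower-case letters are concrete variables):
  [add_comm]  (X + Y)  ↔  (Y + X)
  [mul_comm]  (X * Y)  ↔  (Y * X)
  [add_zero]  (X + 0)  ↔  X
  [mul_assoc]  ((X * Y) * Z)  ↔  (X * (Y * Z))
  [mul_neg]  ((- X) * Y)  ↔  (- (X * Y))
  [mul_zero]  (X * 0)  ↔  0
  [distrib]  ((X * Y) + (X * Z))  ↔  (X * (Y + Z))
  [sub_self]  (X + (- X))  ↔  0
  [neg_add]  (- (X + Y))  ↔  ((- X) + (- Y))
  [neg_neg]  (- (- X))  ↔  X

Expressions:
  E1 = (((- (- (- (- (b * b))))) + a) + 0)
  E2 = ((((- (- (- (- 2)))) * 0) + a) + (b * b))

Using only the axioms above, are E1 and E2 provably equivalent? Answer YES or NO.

1. [neg_neg →] (- (- (b * b)))  →  (b * b);  E1 = (((- (- (b * b))) + a) + 0)
2. [add_zero →] (((- (- (b * b))) + a) + 0)  →  ((- (- (b * b))) + a)
3. [neg_neg →] (- (- (b * b)))  →  (b * b);  E1 = ((b * b) + a)
4. [add_zero ←] a  →  (a + 0);  E1 = ((b * b) + (a + 0))
5. [mul_zero ←] 0  →  (2 * 0);  E1 = ((b * b) + (a + (2 * 0)))
6. [add_comm →] ((b * b) + (a + (2 * 0)))  →  ((a + (2 * 0)) + (b * b))
7. [neg_neg ←] 2  →  (- (- 2));  E1 = ((a + ((- (- 2)) * 0)) + (b * b))
8. [add_comm →] (a + ((- (- 2)) * 0))  →  (((- (- 2)) * 0) + a);  E1 = ((((- (- 2)) * 0) + a) + (b * b))
9. [neg_neg ←] (- (- 2))  →  (- (- (- (- 2))));  this is E2

YES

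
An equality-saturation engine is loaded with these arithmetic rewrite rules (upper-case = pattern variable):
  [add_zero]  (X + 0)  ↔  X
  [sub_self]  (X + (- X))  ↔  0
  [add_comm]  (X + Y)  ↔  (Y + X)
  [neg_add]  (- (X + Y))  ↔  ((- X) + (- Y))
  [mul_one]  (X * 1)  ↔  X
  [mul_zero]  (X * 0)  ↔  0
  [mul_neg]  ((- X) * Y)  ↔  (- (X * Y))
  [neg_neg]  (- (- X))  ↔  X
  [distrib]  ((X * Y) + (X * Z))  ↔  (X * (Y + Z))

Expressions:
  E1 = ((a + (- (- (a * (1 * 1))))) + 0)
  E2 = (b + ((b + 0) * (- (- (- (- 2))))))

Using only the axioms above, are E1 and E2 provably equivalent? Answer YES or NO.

NO

All listed rules preserve value, hence provable equivalence implies equal values everywhere; look for a separating assignment.
a=0, b=1 gives E1 ↦ 0, E2 ↦ 3; values differ ⇒ not provably equivalent.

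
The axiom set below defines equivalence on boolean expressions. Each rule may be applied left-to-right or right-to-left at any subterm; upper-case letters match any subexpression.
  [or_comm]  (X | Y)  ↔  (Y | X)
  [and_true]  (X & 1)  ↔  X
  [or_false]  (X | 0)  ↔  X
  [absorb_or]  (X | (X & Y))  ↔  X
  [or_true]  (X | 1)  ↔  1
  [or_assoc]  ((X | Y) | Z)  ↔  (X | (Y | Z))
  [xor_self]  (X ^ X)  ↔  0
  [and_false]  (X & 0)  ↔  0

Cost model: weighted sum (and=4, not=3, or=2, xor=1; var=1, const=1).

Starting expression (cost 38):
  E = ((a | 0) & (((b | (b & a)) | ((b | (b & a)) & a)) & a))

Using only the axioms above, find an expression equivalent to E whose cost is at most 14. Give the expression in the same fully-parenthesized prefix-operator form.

((a | 0) & (b & a))   [cost 14]

1. [absorb_or →] ((b | (b & a)) | ((b | (b & a)) & a))  →  (b | (b & a));  E = ((a | 0) & ((b | (b & a)) & a))
2. [absorb_or →] (b | (b & a))  →  b;  cost 14 ≤ 14, done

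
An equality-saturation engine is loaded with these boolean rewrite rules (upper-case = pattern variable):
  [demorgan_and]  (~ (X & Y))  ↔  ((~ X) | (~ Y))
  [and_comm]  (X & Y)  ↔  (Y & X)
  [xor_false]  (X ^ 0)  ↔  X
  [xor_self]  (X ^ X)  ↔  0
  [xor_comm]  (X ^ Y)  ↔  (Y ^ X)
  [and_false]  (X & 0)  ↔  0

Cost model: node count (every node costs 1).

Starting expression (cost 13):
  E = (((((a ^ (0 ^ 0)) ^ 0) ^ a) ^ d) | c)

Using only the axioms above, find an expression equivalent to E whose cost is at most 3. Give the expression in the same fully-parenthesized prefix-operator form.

(d | c)   [cost 3]

1. [xor_false →] ((a ^ (0 ^ 0)) ^ 0)  →  (a ^ (0 ^ 0));  E = ((((a ^ (0 ^ 0)) ^ a) ^ d) | c)
2. [xor_false →] (0 ^ 0)  →  0;  E = ((((a ^ 0) ^ a) ^ d) | c)
3. [xor_comm →] (((a ^ 0) ^ a) ^ d)  →  (d ^ ((a ^ 0) ^ a));  E = ((d ^ ((a ^ 0) ^ a)) | c)
4. [xor_false →] (a ^ 0)  →  a;  E = ((d ^ (a ^ a)) | c)
5. [xor_self →] (a ^ a)  →  0;  E = ((d ^ 0) | c)
6. [xor_false →] (d ^ 0)  →  d;  cost 3 ≤ 3, done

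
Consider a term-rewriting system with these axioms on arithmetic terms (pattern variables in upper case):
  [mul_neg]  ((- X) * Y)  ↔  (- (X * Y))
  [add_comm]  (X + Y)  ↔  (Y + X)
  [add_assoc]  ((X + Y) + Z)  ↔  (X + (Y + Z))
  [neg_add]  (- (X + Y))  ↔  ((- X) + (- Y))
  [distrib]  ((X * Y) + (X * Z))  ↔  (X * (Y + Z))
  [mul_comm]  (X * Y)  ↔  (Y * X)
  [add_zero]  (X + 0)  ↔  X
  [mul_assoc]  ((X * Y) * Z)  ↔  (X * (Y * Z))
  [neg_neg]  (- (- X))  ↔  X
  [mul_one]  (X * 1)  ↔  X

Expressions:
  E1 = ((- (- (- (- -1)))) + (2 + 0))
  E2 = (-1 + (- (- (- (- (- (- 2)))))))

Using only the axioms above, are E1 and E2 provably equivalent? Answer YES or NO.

YES

1. [add_zero →] (2 + 0)  →  2;  E1 = ((- (- (- (- -1)))) + 2)
2. [neg_neg →] (- (- -1))  →  -1;  E1 = ((- (- -1)) + 2)
3. [neg_neg →] (- (- -1))  →  -1;  E1 = (-1 + 2)
4. [neg_neg ←] 2  →  (- (- 2));  E1 = (-1 + (- (- 2)))
5. [neg_neg ←] 2  →  (- (- 2));  E1 = (-1 + (- (- (- (- 2)))))
6. [neg_neg ←] (- (- 2))  →  (- (- (- (- 2))));  this is E2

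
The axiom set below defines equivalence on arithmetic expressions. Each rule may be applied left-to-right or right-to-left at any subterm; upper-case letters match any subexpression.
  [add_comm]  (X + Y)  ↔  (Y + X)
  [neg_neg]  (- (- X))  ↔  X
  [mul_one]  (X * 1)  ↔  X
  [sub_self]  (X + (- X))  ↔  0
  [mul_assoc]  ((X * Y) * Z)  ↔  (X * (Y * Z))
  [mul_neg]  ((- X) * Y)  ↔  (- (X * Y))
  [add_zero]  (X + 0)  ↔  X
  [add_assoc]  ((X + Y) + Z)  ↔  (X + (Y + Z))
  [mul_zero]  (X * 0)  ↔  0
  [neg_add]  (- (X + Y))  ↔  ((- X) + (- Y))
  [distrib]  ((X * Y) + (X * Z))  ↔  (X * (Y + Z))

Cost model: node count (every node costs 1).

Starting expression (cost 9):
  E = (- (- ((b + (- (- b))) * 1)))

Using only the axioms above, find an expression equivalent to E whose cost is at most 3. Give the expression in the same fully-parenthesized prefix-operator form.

1. [mul_one →] ((b + (- (- b))) * 1)  →  (b + (- (- b)));  E = (- (- (b + (- (- b)))))
2. [neg_neg →] (- (- b))  →  b;  E = (- (- (b + b)))
3. [neg_neg →] (- (- (b + b)))  →  (b + b);  cost 3 ≤ 3, done

(b + b)   [cost 3]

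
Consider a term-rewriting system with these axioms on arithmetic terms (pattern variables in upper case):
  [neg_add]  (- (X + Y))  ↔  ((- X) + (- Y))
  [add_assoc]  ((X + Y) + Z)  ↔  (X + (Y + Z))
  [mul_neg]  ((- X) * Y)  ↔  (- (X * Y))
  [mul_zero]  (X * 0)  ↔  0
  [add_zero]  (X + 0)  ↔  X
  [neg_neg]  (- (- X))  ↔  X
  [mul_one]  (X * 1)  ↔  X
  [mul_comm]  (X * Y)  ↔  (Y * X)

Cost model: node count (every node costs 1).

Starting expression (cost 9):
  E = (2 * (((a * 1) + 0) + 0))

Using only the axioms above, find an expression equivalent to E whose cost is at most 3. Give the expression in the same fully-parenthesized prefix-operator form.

(2 * a)   [cost 3]

1. [mul_one →] (a * 1)  →  a;  E = (2 * ((a + 0) + 0))
2. [add_zero →] (a + 0)  →  a;  E = (2 * (a + 0))
3. [add_zero →] (a + 0)  →  a;  cost 3 ≤ 3, done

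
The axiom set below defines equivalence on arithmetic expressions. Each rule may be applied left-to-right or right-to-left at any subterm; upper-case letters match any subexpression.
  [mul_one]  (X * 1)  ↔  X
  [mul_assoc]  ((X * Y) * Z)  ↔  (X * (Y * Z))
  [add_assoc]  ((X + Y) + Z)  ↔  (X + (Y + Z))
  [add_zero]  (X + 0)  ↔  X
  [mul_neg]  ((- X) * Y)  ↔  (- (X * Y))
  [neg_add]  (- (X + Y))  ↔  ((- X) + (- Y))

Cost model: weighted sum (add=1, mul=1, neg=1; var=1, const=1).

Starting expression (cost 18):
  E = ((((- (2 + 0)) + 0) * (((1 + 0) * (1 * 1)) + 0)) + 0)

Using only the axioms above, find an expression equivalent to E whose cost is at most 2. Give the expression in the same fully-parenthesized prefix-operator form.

1. [add_zero →] ((((- (2 + 0)) + 0) * (((1 + 0) * (1 * 1)) + 0)) + 0)  →  (((- (2 + 0)) + 0) * (((1 + 0) * (1 * 1)) + 0))
2. [mul_one →] (1 * 1)  →  1;  E = (((- (2 + 0)) + 0) * (((1 + 0) * 1) + 0))
3. [mul_one →] ((1 + 0) * 1)  →  (1 + 0);  E = (((- (2 + 0)) + 0) * ((1 + 0) + 0))
4. [add_zero →] ((1 + 0) + 0)  →  (1 + 0);  E = (((- (2 + 0)) + 0) * (1 + 0))
5. [add_zero →] (1 + 0)  →  1;  E = (((- (2 + 0)) + 0) * 1)
6. [add_zero →] (2 + 0)  →  2;  E = (((- 2) + 0) * 1)
7. [add_zero →] ((- 2) + 0)  →  (- 2);  E = ((- 2) * 1)
8. [mul_one →] ((- 2) * 1)  →  (- 2);  cost 2 ≤ 2, done

(- 2)   [cost 2]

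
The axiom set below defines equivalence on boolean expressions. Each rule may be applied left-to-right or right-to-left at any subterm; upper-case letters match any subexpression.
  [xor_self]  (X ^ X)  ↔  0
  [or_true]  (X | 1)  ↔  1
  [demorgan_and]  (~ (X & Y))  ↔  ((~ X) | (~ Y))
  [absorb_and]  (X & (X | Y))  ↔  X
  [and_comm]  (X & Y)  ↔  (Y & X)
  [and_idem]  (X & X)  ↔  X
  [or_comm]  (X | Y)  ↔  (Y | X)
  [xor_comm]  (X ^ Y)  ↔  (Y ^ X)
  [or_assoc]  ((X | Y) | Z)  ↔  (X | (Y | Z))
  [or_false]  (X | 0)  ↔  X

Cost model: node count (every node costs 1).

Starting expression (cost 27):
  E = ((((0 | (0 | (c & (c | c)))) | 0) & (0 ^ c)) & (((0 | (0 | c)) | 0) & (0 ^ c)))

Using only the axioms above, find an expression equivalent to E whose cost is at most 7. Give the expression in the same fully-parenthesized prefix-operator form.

((0 | c) & (0 ^ c))   [cost 7]

(1) (c & (c | c))  =[absorb_and →]=  c    ⊢ ((((0 | (0 | c)) | 0) & (0 ^ c)) & (((0 | (0 | c)) | 0) & (0 ^ c)))
(2) ((((0 | (0 | c)) | 0) & (0 ^ c)) & (((0 | (0 | c)) | 0) & (0 ^ c)))  =[and_idem →]=  (((0 | (0 | c)) | 0) & (0 ^ c))
(3) ((0 | (0 | c)) | 0)  =[or_false →]=  (0 | (0 | c))    ⊢ ((0 | (0 | c)) & (0 ^ c))
(4) (0 | c)  =[or_comm →]=  (c | 0)    ⊢ ((0 | (c | 0)) & (0 ^ c))
(5) (c | 0)  =[or_false →]=  c    ⊢ cost 7, within 7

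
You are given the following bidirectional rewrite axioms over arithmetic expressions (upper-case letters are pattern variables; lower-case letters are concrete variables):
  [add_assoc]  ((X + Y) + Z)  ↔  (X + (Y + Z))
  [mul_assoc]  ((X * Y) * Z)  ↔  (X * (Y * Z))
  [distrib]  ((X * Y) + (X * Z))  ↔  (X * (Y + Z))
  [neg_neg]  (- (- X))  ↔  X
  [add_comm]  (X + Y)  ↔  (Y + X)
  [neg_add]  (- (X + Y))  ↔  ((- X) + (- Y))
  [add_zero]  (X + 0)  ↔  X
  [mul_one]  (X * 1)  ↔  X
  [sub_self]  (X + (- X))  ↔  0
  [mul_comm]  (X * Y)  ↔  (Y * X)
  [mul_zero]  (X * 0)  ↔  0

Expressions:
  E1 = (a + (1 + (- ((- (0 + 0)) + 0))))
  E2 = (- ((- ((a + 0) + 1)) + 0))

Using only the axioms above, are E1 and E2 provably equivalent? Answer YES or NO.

YES

step 1: add_zero (→) rewrites ((- (0 + 0)) + 0) into (- (0 + 0)), now (a + (1 + (- (- (0 + 0)))))
step 2: add_zero (→) rewrites (0 + 0) into 0, now (a + (1 + (- (- 0))))
step 3: neg_neg (→) rewrites (- (- 0)) into 0, now (a + (1 + 0))
step 4: add_zero (→) rewrites (1 + 0) into 1, now (a + 1)
step 5: add_zero (←) rewrites a into (a + 0), now ((a + 0) + 1)
step 6: neg_neg (←) rewrites ((a + 0) + 1) into (- (- ((a + 0) + 1)))
step 7: add_zero (←) rewrites (- ((a + 0) + 1)) into ((- ((a + 0) + 1)) + 0), which is E2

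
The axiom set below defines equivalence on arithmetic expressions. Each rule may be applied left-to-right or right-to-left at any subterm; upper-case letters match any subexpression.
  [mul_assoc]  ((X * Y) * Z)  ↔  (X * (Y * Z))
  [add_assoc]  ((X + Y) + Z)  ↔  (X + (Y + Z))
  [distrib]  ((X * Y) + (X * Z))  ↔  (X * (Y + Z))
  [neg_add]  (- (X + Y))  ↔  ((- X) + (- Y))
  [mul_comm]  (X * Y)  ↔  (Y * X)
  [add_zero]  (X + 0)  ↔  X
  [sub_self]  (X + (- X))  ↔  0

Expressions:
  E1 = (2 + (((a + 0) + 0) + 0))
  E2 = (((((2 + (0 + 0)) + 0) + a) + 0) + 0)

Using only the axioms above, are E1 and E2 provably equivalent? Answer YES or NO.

(1) (a + 0)  =[add_zero →]=  a    ⊢ (2 + ((a + 0) + 0))
(2) (a + 0)  =[add_zero →]=  a    ⊢ (2 + (a + 0))
(3) (a + 0)  =[add_zero →]=  a    ⊢ (2 + a)
(4) (2 + a)  =[add_zero ←]=  ((2 + a) + 0)
(5) 2  =[add_zero ←]=  (2 + 0)    ⊢ (((2 + 0) + a) + 0)
(6) ((2 + 0) + a)  =[add_zero ←]=  (((2 + 0) + a) + 0)    ⊢ ((((2 + 0) + a) + 0) + 0)
(7) 2  =[add_zero ←]=  (2 + 0)    ⊢ (((((2 + 0) + 0) + a) + 0) + 0)
(8) 0  =[add_zero ←]=  (0 + 0)    ⊢ E2

YES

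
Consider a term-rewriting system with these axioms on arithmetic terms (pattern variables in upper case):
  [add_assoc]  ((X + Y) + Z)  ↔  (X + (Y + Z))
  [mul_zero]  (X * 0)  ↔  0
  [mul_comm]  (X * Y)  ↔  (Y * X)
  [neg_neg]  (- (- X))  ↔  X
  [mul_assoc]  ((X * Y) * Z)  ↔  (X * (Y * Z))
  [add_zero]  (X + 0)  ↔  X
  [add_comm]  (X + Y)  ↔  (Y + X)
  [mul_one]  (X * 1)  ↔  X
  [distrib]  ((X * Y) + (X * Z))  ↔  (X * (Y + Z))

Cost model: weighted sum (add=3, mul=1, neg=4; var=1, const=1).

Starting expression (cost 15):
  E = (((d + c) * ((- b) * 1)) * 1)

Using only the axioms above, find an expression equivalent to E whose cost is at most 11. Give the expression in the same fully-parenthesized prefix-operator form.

((d + c) * (- b))   [cost 11]

step 1: mul_one (→) rewrites ((- b) * 1) into (- b), now (((d + c) * (- b)) * 1)
step 2: mul_one (→) rewrites (((d + c) * (- b)) * 1) into ((d + c) * (- b)), reaching cost 11 (bound 11)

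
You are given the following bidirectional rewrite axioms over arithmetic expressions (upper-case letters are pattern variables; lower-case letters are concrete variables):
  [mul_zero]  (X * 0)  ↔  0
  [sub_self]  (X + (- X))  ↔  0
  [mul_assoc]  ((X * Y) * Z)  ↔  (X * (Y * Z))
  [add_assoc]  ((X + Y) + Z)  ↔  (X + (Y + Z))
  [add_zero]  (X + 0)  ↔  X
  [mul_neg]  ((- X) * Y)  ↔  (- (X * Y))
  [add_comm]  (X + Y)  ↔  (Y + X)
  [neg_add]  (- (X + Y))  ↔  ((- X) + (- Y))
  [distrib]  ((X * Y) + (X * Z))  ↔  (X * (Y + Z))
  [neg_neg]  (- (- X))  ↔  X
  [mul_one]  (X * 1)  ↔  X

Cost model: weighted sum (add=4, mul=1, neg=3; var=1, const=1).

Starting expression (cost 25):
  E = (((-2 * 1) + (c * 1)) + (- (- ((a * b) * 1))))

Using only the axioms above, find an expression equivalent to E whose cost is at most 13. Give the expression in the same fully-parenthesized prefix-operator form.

step 1: neg_neg (→) rewrites (- (- ((a * b) * 1))) into ((a * b) * 1), now (((-2 * 1) + (c * 1)) + ((a * b) * 1))
step 2: add_comm (→) rewrites ((-2 * 1) + (c * 1)) into ((c * 1) + (-2 * 1)), now (((c * 1) + (-2 * 1)) + ((a * b) * 1))
step 3: mul_one (→) rewrites ((a * b) * 1) into (a * b), now (((c * 1) + (-2 * 1)) + (a * b))
step 4: mul_one (→) rewrites (-2 * 1) into -2, now (((c * 1) + -2) + (a * b))
step 5: mul_one (→) rewrites (c * 1) into c, reaching cost 13 (bound 13)

((c + -2) + (a * b))   [cost 13]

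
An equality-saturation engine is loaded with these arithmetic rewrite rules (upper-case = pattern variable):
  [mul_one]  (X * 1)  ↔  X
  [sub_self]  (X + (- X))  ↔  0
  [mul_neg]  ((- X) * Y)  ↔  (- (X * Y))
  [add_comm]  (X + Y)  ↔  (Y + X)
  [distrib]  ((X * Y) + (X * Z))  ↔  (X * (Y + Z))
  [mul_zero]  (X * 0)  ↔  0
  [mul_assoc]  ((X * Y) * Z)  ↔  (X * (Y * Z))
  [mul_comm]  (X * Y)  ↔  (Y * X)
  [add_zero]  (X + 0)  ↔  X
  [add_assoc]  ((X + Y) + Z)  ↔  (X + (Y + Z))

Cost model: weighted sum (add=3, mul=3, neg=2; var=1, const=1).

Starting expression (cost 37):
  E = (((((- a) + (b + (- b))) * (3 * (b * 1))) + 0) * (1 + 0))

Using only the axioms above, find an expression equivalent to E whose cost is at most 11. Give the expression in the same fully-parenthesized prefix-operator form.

((- a) * (3 * b))   [cost 11]

(1) (b + (- b))  =[sub_self →]=  0    ⊢ (((((- a) + 0) * (3 * (b * 1))) + 0) * (1 + 0))
(2) (b * 1)  =[mul_one →]=  b    ⊢ (((((- a) + 0) * (3 * b)) + 0) * (1 + 0))
(3) ((- a) + 0)  =[add_zero →]=  (- a)    ⊢ ((((- a) * (3 * b)) + 0) * (1 + 0))
(4) (1 + 0)  =[add_zero →]=  1    ⊢ ((((- a) * (3 * b)) + 0) * 1)
(5) ((((- a) * (3 * b)) + 0) * 1)  =[mul_one →]=  (((- a) * (3 * b)) + 0)
(6) (((- a) * (3 * b)) + 0)  =[add_zero →]=  ((- a) * (3 * b))    ⊢ cost 11, within 11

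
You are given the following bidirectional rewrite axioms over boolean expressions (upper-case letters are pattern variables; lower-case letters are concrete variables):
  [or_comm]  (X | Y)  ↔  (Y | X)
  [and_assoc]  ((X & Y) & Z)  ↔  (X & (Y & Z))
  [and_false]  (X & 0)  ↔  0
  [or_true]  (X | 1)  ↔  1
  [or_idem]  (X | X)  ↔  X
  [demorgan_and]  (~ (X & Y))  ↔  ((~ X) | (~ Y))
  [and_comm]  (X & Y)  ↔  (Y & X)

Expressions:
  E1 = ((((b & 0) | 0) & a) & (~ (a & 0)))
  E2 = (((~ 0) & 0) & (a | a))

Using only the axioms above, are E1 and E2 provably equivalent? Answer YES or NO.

YES

(1) (b & 0)  =[and_false →]=  0    ⊢ (((0 | 0) & a) & (~ (a & 0)))
(2) (a & 0)  =[and_false →]=  0    ⊢ (((0 | 0) & a) & (~ 0))
(3) (0 | 0)  =[or_idem →]=  0    ⊢ ((0 & a) & (~ 0))
(4) ((0 & a) & (~ 0))  =[and_comm →]=  ((~ 0) & (0 & a))
(5) a  =[or_idem ←]=  (a | a)    ⊢ ((~ 0) & (0 & (a | a)))
(6) ((~ 0) & (0 & (a | a)))  =[and_assoc ←]=  (((~ 0) & 0) & (a | a))    ⊢ E2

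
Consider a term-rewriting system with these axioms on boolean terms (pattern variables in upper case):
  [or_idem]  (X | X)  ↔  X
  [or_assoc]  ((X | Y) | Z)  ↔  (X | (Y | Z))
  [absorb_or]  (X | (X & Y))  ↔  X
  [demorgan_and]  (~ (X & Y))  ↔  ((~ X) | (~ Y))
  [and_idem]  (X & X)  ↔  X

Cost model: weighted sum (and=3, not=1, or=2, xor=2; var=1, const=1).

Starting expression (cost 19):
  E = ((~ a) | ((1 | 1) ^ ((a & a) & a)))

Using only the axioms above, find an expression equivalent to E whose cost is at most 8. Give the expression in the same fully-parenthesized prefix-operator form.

1. [and_idem →] (a & a)  →  a;  E = ((~ a) | ((1 | 1) ^ (a & a)))
2. [and_idem →] (a & a)  →  a;  E = ((~ a) | ((1 | 1) ^ a))
3. [or_idem →] (1 | 1)  →  1;  cost 8 ≤ 8, done

((~ a) | (1 ^ a))   [cost 8]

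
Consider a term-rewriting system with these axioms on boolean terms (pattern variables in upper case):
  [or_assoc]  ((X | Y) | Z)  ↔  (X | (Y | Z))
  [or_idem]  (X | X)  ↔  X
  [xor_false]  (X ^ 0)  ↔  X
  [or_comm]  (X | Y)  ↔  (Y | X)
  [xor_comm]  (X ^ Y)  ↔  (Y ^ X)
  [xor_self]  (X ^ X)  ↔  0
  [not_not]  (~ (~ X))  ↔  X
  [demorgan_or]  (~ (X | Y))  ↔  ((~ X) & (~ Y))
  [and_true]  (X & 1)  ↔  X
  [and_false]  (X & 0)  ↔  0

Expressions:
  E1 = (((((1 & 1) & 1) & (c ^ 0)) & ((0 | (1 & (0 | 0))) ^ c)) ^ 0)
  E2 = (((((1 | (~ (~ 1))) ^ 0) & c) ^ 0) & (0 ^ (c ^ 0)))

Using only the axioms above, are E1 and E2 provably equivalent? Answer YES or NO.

step 1: or_idem (→) rewrites (0 | 0) into 0, now (((((1 & 1) & 1) & (c ^ 0)) & ((0 | (1 & 0)) ^ c)) ^ 0)
step 2: and_false (→) rewrites (1 & 0) into 0, now (((((1 & 1) & 1) & (c ^ 0)) & ((0 | 0) ^ c)) ^ 0)
step 3: xor_false (→) rewrites (((((1 & 1) & 1) & (c ^ 0)) & ((0 | 0) ^ c)) ^ 0) into ((((1 & 1) & 1) & (c ^ 0)) & ((0 | 0) ^ c))
step 4: xor_false (→) rewrites (c ^ 0) into c, now ((((1 & 1) & 1) & c) & ((0 | 0) ^ c))
step 5: and_true (→) rewrites (1 & 1) into 1, now (((1 & 1) & c) & ((0 | 0) ^ c))
step 6: and_true (→) rewrites (1 & 1) into 1, now ((1 & c) & ((0 | 0) ^ c))
step 7: or_idem (→) rewrites (0 | 0) into 0, now ((1 & c) & (0 ^ c))
step 8: xor_false (←) rewrites (1 & c) into ((1 & c) ^ 0), now (((1 & c) ^ 0) & (0 ^ c))
step 9: xor_false (←) rewrites c into (c ^ 0), now (((1 & c) ^ 0) & (0 ^ (c ^ 0)))
step 10: xor_false (←) rewrites 1 into (1 ^ 0), now ((((1 ^ 0) & c) ^ 0) & (0 ^ (c ^ 0)))
step 11: or_idem (←) rewrites 1 into (1 | 1), now (((((1 | 1) ^ 0) & c) ^ 0) & (0 ^ (c ^ 0)))
step 12: not_not (←) rewrites 1 into (~ (~ 1)), which is E2

YES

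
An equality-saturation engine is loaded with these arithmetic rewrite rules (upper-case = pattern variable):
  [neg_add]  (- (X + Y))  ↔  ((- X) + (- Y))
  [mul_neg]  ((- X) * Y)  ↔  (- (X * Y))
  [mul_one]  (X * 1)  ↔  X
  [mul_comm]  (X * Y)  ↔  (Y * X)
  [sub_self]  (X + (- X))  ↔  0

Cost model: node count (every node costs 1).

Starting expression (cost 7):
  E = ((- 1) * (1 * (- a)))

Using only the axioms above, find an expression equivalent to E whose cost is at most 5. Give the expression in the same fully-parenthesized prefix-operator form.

(1) (1 * (- a))  =[mul_comm →]=  ((- a) * 1)    ⊢ ((- 1) * ((- a) * 1))
(2) ((- a) * 1)  =[mul_neg →]=  (- (a * 1))    ⊢ ((- 1) * (- (a * 1)))
(3) (a * 1)  =[mul_one →]=  a    ⊢ cost 5, within 5

((- 1) * (- a))   [cost 5]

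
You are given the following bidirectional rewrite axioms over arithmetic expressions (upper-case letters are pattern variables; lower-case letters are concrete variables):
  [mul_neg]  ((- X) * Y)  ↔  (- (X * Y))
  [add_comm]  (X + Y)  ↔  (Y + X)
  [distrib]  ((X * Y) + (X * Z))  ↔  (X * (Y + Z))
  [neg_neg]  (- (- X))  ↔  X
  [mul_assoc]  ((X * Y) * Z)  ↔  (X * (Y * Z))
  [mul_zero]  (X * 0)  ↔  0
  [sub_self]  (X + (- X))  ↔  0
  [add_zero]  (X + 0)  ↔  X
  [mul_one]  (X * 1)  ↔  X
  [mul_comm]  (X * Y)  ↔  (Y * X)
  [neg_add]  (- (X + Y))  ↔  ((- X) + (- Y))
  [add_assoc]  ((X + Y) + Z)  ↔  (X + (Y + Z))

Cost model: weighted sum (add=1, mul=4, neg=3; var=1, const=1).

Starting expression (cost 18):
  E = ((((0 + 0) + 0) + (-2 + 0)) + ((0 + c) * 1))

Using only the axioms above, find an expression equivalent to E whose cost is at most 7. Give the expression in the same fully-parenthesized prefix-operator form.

step 1: add_zero (→) rewrites ((0 + 0) + 0) into (0 + 0), now (((0 + 0) + (-2 + 0)) + ((0 + c) * 1))
step 2: add_comm (→) rewrites (((0 + 0) + (-2 + 0)) + ((0 + c) * 1)) into (((0 + c) * 1) + ((0 + 0) + (-2 + 0)))
step 3: add_zero (→) rewrites (0 + 0) into 0, now (((0 + c) * 1) + (0 + (-2 + 0)))
step 4: add_zero (→) rewrites (-2 + 0) into -2, now (((0 + c) * 1) + (0 + -2))
step 5: mul_one (→) rewrites ((0 + c) * 1) into (0 + c), reaching cost 7 (bound 7)

((0 + c) + (0 + -2))   [cost 7]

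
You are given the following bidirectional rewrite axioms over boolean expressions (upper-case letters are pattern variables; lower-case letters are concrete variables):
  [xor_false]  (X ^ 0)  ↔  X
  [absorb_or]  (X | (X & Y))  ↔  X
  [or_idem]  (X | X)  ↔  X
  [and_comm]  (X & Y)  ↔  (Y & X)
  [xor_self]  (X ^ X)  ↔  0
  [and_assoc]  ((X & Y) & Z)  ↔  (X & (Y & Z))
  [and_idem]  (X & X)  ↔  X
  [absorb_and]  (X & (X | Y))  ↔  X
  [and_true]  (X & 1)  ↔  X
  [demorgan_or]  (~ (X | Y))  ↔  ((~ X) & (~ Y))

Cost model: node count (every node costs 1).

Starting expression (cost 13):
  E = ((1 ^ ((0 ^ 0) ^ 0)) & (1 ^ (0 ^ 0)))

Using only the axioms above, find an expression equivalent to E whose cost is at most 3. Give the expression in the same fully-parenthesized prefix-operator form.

(1 ^ 0)   [cost 3]

step 1: xor_false (→) rewrites ((0 ^ 0) ^ 0) into (0 ^ 0), now ((1 ^ (0 ^ 0)) & (1 ^ (0 ^ 0)))
step 2: and_idem (→) rewrites ((1 ^ (0 ^ 0)) & (1 ^ (0 ^ 0))) into (1 ^ (0 ^ 0))
step 3: xor_false (→) rewrites (0 ^ 0) into 0, reaching cost 3 (bound 3)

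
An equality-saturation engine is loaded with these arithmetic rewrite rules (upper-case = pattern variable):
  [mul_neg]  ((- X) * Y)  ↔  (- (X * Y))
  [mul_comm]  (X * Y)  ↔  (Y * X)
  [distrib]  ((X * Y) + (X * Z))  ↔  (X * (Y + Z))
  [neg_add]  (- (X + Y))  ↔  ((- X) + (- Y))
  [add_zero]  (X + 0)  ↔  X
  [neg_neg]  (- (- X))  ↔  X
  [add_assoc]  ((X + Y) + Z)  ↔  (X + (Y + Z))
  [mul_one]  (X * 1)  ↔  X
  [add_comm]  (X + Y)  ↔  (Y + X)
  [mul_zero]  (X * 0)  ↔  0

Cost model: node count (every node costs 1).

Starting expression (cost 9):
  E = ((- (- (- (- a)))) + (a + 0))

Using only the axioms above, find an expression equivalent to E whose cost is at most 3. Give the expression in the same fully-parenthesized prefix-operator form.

(1) (- (- (- a)))  =[neg_neg →]=  (- a)    ⊢ ((- (- a)) + (a + 0))
(2) (a + 0)  =[add_zero →]=  a    ⊢ ((- (- a)) + a)
(3) (- (- a))  =[neg_neg →]=  a    ⊢ cost 3, within 3

(a + a)   [cost 3]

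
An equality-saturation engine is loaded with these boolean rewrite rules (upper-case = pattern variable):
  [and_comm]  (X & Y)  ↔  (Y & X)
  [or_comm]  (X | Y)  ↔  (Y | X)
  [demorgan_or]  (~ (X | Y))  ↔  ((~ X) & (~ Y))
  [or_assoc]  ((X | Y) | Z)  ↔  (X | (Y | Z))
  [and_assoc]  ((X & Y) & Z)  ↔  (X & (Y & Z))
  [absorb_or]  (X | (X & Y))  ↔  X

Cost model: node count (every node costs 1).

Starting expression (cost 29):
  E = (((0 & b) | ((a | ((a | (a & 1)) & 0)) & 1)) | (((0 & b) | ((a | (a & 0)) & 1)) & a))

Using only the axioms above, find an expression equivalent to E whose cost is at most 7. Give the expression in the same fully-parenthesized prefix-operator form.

((0 & b) | (a & 1))   [cost 7]

(1) (a | (a & 1))  =[absorb_or →]=  a    ⊢ (((0 & b) | ((a | (a & 0)) & 1)) | (((0 & b) | ((a | (a & 0)) & 1)) & a))
(2) (((0 & b) | ((a | (a & 0)) & 1)) | (((0 & b) | ((a | (a & 0)) & 1)) & a))  =[absorb_or →]=  ((0 & b) | ((a | (a & 0)) & 1))
(3) (a | (a & 0))  =[absorb_or →]=  a    ⊢ cost 7, within 7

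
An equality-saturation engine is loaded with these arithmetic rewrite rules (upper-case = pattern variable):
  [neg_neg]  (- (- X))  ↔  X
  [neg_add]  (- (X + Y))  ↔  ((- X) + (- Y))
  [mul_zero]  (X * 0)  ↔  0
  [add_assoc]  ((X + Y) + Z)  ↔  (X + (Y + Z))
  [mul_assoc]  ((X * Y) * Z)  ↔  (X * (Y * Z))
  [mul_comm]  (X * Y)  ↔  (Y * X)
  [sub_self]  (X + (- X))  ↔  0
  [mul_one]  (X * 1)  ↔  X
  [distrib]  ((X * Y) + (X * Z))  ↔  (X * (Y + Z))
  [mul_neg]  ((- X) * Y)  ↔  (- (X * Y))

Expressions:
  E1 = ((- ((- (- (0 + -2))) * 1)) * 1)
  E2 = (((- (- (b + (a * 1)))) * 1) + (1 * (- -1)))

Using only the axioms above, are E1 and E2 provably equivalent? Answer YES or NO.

NO

All listed rules preserve value, hence provable equivalence implies equal values everywhere; look for a separating assignment.
a=0, b=0 gives E1 ↦ 2, E2 ↦ 1; values differ ⇒ not provably equivalent.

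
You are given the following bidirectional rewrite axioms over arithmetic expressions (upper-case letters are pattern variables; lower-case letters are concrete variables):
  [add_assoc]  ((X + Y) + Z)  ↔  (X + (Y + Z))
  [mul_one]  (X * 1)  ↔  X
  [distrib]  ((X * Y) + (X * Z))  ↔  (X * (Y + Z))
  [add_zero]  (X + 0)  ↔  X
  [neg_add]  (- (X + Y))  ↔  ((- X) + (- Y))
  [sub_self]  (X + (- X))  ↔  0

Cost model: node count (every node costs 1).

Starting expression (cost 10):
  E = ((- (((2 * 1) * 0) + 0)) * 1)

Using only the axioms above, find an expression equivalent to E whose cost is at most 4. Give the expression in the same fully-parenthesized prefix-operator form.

(- (2 * 0))   [cost 4]

1. [add_zero →] (((2 * 1) * 0) + 0)  →  ((2 * 1) * 0);  E = ((- ((2 * 1) * 0)) * 1)
2. [mul_one →] ((- ((2 * 1) * 0)) * 1)  →  (- ((2 * 1) * 0))
3. [mul_one →] (2 * 1)  →  2;  cost 4 ≤ 4, done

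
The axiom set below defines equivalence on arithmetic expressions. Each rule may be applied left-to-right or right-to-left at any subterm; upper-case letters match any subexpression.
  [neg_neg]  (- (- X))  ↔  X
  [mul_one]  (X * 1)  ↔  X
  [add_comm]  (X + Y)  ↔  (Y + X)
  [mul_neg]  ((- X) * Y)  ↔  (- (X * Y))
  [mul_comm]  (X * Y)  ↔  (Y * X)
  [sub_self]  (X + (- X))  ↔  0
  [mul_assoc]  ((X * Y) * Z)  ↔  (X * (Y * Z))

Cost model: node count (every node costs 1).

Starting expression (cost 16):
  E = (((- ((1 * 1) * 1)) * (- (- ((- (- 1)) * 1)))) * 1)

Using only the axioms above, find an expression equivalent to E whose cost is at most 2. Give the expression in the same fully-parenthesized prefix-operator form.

(- 1)   [cost 2]

step 1: neg_neg (→) rewrites (- (- 1)) into 1, now (((- ((1 * 1) * 1)) * (- (- (1 * 1)))) * 1)
step 2: mul_one (→) rewrites (1 * 1) into 1, now (((- (1 * 1)) * (- (- (1 * 1)))) * 1)
step 3: mul_one (→) rewrites (1 * 1) into 1, now (((- (1 * 1)) * (- (- 1))) * 1)
step 4: mul_one (→) rewrites (1 * 1) into 1, now (((- 1) * (- (- 1))) * 1)
step 5: mul_one (→) rewrites (((- 1) * (- (- 1))) * 1) into ((- 1) * (- (- 1)))
step 6: neg_neg (→) rewrites (- (- 1)) into 1, now ((- 1) * 1)
step 7: mul_one (→) rewrites ((- 1) * 1) into (- 1), reaching cost 2 (bound 2)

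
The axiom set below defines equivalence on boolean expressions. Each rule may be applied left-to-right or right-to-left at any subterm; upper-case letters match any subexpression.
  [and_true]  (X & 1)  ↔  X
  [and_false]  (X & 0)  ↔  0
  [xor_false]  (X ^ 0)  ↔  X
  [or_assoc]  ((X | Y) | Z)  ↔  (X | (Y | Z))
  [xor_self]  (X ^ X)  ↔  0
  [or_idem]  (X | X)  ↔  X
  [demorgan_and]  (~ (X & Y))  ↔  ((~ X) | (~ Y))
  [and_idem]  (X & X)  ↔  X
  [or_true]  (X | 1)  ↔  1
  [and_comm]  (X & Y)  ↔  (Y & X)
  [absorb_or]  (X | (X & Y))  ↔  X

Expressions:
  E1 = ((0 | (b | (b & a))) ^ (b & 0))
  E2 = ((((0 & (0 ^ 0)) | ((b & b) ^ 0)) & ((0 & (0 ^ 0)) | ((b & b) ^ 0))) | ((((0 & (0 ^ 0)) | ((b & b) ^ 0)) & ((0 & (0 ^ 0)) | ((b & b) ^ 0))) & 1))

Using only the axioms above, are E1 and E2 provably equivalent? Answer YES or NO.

YES

(1) (b & 0)  =[and_false →]=  0    ⊢ ((0 | (b | (b & a))) ^ 0)
(2) (b | (b & a))  =[absorb_or →]=  b    ⊢ ((0 | b) ^ 0)
(3) ((0 | b) ^ 0)  =[xor_false →]=  (0 | b)
(4) b  =[and_idem ←]=  (b & b)    ⊢ (0 | (b & b))
(5) 0  =[and_false ←]=  (0 & 0)    ⊢ ((0 & 0) | (b & b))
(6) (b & b)  =[xor_false ←]=  ((b & b) ^ 0)    ⊢ ((0 & 0) | ((b & b) ^ 0))
(7) 0  =[xor_false ←]=  (0 ^ 0)    ⊢ ((0 & (0 ^ 0)) | ((b & b) ^ 0))
(8) ((0 & (0 ^ 0)) | ((b & b) ^ 0))  =[and_idem ←]=  (((0 & (0 ^ 0)) | ((b & b) ^ 0)) & ((0 & (0 ^ 0)) | ((b & b) ^ 0)))
(9) (((0 & (0 ^ 0)) | ((b & b) ^ 0)) & ((0 & (0 ^ 0)) | ((b & b) ^ 0)))  =[absorb_or ←]=  ((((0 & (0 ^ 0)) | ((b & b) ^ 0)) & ((0 & (0 ^ 0)) | ((b & b) ^ 0))) | ((((0 & (0 ^ 0)) | ((b & b) ^ 0)) & ((0 & (0 ^ 0)) | ((b & b) ^ 0))) & 1))    ⊢ E2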